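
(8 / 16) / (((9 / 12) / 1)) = 2 / 3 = 0.67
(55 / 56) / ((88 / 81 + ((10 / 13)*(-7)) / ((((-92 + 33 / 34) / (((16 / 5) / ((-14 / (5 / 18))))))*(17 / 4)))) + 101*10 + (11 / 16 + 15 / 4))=71698770 / 74135602639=0.00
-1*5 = -5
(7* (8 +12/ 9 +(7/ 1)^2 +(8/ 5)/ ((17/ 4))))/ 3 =104797/ 765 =136.99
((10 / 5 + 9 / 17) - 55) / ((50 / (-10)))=892 / 85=10.49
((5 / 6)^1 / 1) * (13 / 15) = 13 / 18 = 0.72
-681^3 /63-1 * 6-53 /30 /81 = -85271837501 /17010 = -5013041.59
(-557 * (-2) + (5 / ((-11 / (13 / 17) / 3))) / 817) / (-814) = -170195611 / 124362106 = -1.37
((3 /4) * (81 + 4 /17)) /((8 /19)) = 144.70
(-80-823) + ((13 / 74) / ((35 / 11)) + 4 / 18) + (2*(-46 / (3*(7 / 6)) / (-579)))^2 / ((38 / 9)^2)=-1980689396067169 / 2194128878130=-902.72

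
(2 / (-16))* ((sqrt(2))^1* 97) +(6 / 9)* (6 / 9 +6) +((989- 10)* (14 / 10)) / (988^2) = 195290477 / 43926480- 97* sqrt(2) / 8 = -12.70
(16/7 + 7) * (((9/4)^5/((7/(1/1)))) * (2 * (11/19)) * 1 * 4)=42220035/119168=354.29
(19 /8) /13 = 0.18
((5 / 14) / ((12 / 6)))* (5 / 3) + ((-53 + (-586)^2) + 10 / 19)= 547976743 / 1596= 343343.82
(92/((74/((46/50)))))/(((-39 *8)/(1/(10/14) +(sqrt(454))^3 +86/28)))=-120083 *sqrt(454)/72150-165577/10101000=-35.48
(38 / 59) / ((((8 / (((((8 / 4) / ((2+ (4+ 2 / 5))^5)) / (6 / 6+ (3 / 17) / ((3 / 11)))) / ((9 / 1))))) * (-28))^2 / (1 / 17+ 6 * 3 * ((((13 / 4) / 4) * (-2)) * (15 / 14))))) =-93931806640625 / 1481654529724231318134325248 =-0.00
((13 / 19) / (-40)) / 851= -13 / 646760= -0.00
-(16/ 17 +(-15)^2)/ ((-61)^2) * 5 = -19205/ 63257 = -0.30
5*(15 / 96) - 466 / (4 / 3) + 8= -10903 / 32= -340.72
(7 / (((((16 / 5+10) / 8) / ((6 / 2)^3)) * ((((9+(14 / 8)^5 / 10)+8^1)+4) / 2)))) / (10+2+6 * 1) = 204800 / 364331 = 0.56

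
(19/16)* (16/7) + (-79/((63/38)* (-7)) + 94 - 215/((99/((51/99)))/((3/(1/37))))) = -1102502/53361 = -20.66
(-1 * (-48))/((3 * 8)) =2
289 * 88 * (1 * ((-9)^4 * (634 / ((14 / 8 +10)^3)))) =65211803.42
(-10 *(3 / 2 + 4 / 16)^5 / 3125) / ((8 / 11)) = -184877 / 2560000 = -0.07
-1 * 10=-10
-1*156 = -156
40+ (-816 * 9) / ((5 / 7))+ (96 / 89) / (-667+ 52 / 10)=-5026936536 / 490835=-10241.60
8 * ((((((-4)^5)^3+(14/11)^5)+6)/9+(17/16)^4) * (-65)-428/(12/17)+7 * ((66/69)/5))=28237947490984962407197/455168778240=62038410455.51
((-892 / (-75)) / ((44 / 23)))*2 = 10258 / 825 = 12.43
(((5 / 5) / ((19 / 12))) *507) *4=1280.84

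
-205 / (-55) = 41 / 11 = 3.73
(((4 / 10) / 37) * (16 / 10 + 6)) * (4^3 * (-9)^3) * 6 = -21275136 / 925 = -23000.15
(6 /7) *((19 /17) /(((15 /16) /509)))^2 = 47886459392 /151725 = 315613.51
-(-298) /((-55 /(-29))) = 8642 /55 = 157.13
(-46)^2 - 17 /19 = 2115.11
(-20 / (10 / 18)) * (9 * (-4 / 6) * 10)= 2160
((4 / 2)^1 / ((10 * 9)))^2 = 0.00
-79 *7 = -553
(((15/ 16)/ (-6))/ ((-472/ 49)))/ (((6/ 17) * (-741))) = -4165/ 67152384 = -0.00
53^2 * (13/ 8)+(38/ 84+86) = 781381/ 168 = 4651.08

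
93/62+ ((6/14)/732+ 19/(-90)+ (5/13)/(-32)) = 10211261/7993440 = 1.28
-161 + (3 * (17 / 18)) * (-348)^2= 342967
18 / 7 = 2.57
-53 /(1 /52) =-2756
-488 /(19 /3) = -1464 /19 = -77.05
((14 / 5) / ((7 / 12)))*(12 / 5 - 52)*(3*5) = -17856 / 5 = -3571.20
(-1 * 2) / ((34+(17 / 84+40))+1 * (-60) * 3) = 0.02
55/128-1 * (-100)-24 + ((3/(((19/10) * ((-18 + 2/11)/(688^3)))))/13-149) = -3439089121087/1549184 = -2219935.86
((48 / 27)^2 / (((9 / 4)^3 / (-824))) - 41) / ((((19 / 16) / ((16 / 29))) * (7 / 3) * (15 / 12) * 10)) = -326070784 / 75917331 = -4.30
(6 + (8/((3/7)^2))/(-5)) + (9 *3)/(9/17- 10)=-40297/7245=-5.56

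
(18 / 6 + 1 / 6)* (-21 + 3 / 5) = -323 / 5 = -64.60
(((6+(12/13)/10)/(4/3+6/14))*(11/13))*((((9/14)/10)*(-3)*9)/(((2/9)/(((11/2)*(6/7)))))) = -235782657/2188550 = -107.73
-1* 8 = -8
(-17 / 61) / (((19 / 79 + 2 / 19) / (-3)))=25517 / 10553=2.42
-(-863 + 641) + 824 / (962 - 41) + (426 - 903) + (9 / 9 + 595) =314885 / 921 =341.89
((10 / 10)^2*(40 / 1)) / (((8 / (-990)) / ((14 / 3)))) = -23100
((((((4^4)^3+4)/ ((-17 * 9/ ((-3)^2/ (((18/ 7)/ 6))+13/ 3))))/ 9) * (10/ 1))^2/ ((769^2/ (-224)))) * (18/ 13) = -72835850784365240320000/ 14576857640397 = -4996677101.55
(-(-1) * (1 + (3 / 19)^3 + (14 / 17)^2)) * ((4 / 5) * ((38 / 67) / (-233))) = -26675344 / 8143400095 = -0.00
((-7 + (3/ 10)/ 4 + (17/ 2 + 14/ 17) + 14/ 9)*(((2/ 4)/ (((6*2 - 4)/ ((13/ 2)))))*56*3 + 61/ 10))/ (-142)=-2.07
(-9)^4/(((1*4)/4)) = 6561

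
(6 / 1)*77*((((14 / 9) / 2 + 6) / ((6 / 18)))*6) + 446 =56810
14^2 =196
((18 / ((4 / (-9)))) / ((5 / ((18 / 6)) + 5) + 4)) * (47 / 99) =-1269 / 704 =-1.80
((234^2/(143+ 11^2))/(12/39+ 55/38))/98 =375687/311542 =1.21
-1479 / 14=-105.64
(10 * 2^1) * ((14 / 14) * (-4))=-80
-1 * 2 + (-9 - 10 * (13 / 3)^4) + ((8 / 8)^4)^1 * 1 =-286420 / 81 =-3536.05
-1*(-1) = 1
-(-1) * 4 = 4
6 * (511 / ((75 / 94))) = 96068 / 25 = 3842.72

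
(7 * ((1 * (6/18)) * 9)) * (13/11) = 24.82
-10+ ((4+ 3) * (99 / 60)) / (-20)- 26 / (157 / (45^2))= -21724267 / 62800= -345.93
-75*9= -675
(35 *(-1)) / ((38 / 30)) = -27.63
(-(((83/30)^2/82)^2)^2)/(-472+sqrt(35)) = 2252292232139041 * sqrt(35)/6607561443335726400000000+132885241696203419/825945180416965800000000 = 0.00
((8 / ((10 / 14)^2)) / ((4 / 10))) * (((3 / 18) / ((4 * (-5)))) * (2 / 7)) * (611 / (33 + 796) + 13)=-26572 / 20725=-1.28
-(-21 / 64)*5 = 105 / 64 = 1.64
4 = 4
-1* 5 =-5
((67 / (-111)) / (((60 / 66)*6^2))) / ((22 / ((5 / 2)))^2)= -335 / 1406592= -0.00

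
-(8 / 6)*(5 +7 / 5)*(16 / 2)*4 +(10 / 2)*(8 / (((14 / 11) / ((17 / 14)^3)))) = -15615767 / 72030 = -216.80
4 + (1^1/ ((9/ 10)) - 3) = 19/ 9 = 2.11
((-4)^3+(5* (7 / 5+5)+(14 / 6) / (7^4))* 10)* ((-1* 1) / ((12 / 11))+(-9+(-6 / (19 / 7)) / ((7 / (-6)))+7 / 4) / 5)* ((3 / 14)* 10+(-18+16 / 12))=9103357021 / 1231713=7390.81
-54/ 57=-18/ 19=-0.95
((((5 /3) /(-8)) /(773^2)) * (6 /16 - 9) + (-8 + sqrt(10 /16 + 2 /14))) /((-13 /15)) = 8.22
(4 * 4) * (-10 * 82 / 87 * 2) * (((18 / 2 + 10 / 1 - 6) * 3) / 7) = -341120 / 203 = -1680.39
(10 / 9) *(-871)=-8710 / 9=-967.78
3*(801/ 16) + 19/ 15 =36349/ 240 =151.45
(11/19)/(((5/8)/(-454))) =-39952/95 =-420.55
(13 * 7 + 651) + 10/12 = 4457/6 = 742.83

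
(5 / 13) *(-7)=-35 / 13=-2.69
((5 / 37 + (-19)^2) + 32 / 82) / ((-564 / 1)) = -274217 / 427794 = -0.64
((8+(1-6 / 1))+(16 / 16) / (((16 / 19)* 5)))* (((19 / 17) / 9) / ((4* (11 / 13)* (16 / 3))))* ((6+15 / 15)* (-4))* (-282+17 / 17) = 125834891 / 718080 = 175.24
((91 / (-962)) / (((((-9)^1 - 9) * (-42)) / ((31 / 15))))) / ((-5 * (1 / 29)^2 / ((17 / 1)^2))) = 7534519 / 599400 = 12.57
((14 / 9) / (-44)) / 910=-1 / 25740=-0.00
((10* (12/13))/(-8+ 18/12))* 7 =-1680/169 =-9.94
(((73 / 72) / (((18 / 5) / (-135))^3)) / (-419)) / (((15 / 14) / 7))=11178125 / 13408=833.69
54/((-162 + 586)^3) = 27/38112512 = 0.00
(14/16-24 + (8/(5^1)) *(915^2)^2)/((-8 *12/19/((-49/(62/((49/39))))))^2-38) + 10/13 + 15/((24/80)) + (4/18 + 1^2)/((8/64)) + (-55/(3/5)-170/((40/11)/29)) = -2184599028440335613968895/23585451303024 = -92624855906.84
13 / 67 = 0.19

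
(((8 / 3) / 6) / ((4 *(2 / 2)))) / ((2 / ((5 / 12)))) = 0.02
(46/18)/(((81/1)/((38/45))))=874/32805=0.03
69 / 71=0.97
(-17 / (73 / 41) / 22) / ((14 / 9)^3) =-508113 / 4406864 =-0.12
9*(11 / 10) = 99 / 10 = 9.90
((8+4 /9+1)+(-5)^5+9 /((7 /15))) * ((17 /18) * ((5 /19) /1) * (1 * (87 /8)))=-480835225 /57456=-8368.76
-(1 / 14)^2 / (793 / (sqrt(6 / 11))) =-sqrt(66) / 1709708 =-0.00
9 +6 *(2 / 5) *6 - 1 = 112 / 5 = 22.40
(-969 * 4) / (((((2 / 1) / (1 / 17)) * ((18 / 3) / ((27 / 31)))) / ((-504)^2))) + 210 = -130303698 / 31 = -4203345.10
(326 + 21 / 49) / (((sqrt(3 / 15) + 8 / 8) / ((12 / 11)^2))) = 411300 / 847 - 82260 * sqrt(5) / 847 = 268.43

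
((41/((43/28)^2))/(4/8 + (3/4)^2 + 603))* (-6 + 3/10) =-0.16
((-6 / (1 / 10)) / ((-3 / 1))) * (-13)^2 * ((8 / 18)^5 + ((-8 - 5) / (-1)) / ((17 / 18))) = 46761874120 / 1003833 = 46583.32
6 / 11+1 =17 / 11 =1.55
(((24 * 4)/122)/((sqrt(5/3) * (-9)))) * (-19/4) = 76 * sqrt(15)/915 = 0.32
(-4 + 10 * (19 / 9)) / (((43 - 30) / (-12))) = -616 / 39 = -15.79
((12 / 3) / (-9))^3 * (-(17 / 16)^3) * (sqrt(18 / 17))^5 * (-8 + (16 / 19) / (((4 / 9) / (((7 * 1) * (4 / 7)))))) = -0.05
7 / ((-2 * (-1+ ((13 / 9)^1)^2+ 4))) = -567 / 824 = -0.69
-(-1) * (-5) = -5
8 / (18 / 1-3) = 8 / 15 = 0.53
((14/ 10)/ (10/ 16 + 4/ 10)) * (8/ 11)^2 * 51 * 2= 365568/ 4961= 73.69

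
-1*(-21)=21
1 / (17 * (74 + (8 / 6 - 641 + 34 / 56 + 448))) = -84 / 167161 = -0.00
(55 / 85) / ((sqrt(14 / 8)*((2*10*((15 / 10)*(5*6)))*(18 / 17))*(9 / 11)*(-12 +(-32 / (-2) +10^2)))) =121*sqrt(7) / 53071200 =0.00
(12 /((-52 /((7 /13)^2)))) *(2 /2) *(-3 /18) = 49 /4394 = 0.01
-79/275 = -0.29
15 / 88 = 0.17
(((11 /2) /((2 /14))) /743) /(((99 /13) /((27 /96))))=91 /47552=0.00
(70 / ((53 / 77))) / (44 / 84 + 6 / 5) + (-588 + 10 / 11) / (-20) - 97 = -9127013 / 1055230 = -8.65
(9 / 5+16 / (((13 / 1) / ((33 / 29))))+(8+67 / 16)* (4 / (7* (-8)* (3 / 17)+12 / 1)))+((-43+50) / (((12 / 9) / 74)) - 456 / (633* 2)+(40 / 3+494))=17596327919 / 19091280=921.69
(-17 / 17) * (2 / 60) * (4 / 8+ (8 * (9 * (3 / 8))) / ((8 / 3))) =-17 / 48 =-0.35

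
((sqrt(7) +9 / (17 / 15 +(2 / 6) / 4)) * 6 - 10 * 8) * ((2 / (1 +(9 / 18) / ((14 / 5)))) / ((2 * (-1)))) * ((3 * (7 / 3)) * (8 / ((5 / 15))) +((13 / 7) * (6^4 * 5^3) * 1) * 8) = 58410476800 / 803 - 134793408 * sqrt(7) / 11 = 40319425.62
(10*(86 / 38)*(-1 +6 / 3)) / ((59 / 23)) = 9890 / 1121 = 8.82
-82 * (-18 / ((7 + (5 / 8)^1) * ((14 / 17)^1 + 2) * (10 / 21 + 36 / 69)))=68.70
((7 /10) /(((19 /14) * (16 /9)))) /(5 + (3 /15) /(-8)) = 441 /7562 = 0.06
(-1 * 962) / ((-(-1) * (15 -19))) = 481 / 2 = 240.50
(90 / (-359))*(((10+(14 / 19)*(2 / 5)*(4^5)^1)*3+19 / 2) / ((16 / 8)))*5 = -8079165 / 13642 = -592.23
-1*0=0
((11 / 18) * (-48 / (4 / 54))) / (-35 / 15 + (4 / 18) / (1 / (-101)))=3564 / 223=15.98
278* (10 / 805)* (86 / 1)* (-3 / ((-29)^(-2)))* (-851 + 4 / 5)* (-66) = -33847417148688 / 805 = -42046480930.05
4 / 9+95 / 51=353 / 153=2.31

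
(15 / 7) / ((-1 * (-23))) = 15 / 161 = 0.09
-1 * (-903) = 903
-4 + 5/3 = -7/3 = -2.33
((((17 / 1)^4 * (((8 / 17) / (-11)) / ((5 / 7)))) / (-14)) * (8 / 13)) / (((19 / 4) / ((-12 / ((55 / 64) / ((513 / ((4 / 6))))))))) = -497398.24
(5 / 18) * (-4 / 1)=-10 / 9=-1.11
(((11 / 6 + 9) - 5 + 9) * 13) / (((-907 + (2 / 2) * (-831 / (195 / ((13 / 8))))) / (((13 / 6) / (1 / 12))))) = -601640 / 109671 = -5.49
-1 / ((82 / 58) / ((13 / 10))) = -377 / 410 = -0.92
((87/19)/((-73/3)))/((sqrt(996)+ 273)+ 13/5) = -899145/1299607904+ 6525 * sqrt(249)/1299607904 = -0.00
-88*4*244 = -85888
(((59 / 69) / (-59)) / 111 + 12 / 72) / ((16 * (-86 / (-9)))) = 2551 / 2341952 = 0.00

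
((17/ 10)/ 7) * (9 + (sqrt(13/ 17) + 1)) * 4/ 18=sqrt(221)/ 315 + 34/ 63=0.59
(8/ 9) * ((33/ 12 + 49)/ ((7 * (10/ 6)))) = 138/ 35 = 3.94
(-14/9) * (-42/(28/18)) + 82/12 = 293/6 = 48.83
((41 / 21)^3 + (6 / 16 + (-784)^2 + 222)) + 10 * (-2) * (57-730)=46552884895 / 74088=628345.82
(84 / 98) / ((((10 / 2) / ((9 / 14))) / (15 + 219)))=6318 / 245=25.79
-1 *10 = -10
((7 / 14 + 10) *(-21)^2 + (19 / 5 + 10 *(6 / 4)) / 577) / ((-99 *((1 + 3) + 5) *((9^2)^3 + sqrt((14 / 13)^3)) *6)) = -0.00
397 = 397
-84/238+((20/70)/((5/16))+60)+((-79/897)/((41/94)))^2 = 48770516425006/804765898755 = 60.60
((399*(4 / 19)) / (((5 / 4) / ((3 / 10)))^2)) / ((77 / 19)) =8208 / 6875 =1.19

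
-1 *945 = -945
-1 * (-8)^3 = 512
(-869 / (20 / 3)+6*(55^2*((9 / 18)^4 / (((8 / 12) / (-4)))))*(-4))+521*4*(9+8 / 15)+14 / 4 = 2817937 / 60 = 46965.62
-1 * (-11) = 11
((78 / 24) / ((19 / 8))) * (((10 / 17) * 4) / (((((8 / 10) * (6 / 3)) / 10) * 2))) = 10.06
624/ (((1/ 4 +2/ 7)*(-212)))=-1456/ 265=-5.49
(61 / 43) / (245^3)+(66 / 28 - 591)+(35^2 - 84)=698580854247 / 1264726750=552.36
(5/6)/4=5/24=0.21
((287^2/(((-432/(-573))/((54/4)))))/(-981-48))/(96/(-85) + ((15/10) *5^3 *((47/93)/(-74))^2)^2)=1269.20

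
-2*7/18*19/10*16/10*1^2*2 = -4.73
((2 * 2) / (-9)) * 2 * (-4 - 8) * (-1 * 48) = -512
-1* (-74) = 74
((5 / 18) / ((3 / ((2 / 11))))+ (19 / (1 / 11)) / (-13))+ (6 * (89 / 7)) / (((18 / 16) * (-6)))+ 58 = 828062 / 27027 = 30.64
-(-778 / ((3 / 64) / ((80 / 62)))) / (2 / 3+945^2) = 1991680 / 83051387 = 0.02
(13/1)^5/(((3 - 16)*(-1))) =28561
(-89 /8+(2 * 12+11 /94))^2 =23863225 /141376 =168.79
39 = 39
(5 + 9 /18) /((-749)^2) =11 /1122002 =0.00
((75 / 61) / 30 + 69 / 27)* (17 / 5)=48467 / 5490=8.83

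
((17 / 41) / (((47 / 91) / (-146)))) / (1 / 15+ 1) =-1693965 / 15416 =-109.88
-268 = -268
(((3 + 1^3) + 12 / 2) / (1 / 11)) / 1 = 110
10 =10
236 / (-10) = -118 / 5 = -23.60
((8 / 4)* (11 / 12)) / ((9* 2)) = 0.10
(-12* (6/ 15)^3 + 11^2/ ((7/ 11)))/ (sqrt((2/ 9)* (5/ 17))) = 497109* sqrt(170)/ 8750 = 740.74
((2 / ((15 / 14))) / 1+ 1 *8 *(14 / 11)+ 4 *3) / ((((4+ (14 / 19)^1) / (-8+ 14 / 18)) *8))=-4.58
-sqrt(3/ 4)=-sqrt(3)/ 2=-0.87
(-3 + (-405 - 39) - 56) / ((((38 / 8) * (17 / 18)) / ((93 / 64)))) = -421011 / 2584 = -162.93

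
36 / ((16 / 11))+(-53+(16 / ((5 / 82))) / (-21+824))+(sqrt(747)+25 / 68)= -1880806 / 68255+3 * sqrt(83)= -0.22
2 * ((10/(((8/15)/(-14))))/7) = -75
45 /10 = 9 /2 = 4.50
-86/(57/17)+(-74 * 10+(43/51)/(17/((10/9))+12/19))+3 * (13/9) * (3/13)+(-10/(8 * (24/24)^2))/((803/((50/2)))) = -7203871780795/9421319556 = -764.64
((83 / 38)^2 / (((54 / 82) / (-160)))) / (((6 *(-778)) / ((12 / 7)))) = 11297960 / 26541081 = 0.43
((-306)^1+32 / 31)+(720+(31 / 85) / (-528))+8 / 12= 192784213 / 463760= 415.70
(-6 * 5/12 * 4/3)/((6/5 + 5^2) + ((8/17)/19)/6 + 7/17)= -8075/64477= -0.13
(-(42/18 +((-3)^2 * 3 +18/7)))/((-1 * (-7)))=-670/147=-4.56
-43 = -43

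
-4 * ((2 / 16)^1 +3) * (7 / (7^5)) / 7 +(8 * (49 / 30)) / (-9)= -6591719 / 4537890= -1.45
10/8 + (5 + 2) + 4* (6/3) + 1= 69/4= 17.25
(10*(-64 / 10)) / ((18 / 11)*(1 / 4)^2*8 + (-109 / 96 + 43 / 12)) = -67584 / 3449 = -19.60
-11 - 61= -72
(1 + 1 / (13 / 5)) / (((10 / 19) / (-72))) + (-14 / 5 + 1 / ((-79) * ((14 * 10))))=-27636741 / 143780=-192.22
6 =6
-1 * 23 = -23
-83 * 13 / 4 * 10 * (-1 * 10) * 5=134875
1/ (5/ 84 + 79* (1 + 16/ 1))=84/ 112817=0.00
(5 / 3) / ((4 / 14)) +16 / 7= 341 / 42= 8.12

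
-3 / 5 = -0.60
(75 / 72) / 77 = 25 / 1848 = 0.01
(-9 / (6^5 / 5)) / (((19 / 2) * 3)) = -5 / 24624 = -0.00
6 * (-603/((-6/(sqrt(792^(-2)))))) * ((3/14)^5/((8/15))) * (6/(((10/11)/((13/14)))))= 1904877/481890304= 0.00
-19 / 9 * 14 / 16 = -1.85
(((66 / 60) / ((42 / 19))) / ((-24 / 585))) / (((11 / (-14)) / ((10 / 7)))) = 1235 / 56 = 22.05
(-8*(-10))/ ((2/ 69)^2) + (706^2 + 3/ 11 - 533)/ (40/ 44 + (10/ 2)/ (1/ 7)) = 43088836/ 395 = 109085.66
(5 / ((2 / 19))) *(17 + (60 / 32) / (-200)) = 103303 / 128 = 807.05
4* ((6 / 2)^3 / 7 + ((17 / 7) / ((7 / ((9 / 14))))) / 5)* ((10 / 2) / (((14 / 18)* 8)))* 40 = 1204470 / 2401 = 501.65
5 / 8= 0.62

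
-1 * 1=-1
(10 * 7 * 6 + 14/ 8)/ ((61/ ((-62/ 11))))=-52297/ 1342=-38.97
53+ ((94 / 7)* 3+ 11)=730 / 7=104.29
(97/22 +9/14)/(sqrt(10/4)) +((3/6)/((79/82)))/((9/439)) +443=389 * sqrt(10)/385 +332972/711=471.51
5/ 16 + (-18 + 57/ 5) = -503/ 80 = -6.29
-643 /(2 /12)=-3858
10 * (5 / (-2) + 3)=5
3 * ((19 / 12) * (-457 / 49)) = -8683 / 196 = -44.30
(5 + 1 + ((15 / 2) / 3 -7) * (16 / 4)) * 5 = -60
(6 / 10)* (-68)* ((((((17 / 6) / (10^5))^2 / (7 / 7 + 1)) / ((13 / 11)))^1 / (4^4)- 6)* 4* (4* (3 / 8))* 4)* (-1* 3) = -733224959999837871 / 41600000000000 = -17625.60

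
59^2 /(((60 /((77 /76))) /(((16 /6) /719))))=268037 /1229490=0.22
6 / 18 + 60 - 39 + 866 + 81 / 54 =5333 / 6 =888.83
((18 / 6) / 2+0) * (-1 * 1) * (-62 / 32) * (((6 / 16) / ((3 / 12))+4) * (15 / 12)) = 5115 / 256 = 19.98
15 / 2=7.50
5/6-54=-53.17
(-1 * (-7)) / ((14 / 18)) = 9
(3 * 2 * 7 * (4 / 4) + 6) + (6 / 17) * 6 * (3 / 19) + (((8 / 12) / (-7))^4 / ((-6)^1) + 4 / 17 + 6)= 10283763734 / 188452089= 54.57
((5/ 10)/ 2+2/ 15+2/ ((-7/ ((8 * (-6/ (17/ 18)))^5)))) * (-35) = -57776331133295857/ 17038284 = -3390971246.48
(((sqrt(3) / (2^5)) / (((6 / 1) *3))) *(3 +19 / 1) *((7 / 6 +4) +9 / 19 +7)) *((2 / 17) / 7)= 0.01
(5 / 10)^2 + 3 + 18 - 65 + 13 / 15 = -2573 / 60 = -42.88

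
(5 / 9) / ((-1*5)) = -1 / 9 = -0.11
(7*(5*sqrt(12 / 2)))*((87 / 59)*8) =24360*sqrt(6) / 59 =1011.35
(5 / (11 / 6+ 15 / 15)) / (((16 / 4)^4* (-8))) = -15 / 17408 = -0.00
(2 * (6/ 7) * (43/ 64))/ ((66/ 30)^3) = 0.11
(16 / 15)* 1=16 / 15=1.07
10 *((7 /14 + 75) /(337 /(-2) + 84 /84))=-302 /67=-4.51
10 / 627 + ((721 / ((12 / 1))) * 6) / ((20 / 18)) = 4068803 / 12540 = 324.47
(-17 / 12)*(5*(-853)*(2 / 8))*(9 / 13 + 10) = 16150.95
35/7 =5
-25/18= -1.39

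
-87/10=-8.70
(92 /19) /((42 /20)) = 920 /399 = 2.31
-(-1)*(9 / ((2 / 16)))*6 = 432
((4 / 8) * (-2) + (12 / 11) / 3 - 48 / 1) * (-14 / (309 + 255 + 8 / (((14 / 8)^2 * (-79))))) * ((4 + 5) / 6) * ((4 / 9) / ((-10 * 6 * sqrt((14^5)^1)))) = -8453 * sqrt(14) / 1729027872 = -0.00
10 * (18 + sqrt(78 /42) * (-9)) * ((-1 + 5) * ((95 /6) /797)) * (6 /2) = 34200 /797- 17100 * sqrt(91) /5579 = 13.67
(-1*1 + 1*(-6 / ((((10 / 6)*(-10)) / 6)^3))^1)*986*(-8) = 88747888 / 15625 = 5679.86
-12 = -12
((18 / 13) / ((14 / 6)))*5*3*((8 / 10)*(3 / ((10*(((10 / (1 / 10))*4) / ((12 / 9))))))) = 81 / 11375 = 0.01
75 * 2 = 150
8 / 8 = 1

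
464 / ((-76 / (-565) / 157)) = 10289780 / 19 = 541567.37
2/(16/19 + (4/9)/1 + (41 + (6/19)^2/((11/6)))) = 0.05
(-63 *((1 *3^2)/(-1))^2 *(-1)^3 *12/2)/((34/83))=1270647/17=74743.94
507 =507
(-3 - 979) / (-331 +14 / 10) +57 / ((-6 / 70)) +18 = -530673 / 824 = -644.02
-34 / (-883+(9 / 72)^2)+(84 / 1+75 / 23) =4933375 / 56511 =87.30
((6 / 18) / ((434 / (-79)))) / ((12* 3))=-79 / 46872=-0.00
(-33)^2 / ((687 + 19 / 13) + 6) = 1.57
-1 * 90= -90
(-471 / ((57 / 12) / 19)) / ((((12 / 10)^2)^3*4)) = -2453125 / 15552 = -157.74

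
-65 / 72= -0.90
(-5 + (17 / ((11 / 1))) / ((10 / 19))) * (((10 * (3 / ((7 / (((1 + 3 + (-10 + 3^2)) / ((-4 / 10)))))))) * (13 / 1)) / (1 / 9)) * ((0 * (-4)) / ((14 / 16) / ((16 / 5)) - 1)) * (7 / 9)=0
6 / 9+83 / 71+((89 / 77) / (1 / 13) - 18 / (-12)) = 602299 / 32802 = 18.36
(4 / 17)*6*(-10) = -240 / 17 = -14.12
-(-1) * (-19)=-19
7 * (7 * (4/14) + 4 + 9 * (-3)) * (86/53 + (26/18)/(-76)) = -2848615/12084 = -235.73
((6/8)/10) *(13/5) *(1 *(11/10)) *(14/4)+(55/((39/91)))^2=592927027/36000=16470.20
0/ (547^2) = 0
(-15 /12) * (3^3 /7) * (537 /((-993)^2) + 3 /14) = -44484975 /42947912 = -1.04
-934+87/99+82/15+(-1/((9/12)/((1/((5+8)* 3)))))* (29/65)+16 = -76265737/83655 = -911.67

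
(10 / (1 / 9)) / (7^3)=90 / 343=0.26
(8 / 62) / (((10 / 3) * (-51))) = -2 / 2635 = -0.00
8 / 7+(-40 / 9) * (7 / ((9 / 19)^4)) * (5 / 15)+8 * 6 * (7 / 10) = -1061735048 / 6200145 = -171.24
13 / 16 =0.81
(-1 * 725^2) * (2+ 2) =-2102500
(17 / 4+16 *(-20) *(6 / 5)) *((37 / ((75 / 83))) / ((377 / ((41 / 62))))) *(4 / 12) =-6169639 / 678600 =-9.09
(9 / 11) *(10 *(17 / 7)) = 1530 / 77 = 19.87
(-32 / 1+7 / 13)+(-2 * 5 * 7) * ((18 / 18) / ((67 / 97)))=-132.80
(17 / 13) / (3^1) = 17 / 39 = 0.44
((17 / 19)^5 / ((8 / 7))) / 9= 9938999 / 178279128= 0.06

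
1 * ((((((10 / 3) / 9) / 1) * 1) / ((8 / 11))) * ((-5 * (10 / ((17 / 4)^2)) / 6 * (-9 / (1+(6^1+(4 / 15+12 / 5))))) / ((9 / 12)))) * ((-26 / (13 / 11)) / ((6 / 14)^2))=-23716000 / 678861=-34.93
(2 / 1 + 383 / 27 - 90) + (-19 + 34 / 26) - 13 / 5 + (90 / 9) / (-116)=-9587939 / 101790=-94.19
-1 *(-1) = 1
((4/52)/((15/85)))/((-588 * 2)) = -17/45864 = -0.00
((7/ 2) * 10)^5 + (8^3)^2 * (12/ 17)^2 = 15216570611/ 289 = 52652493.46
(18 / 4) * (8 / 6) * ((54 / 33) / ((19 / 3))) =324 / 209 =1.55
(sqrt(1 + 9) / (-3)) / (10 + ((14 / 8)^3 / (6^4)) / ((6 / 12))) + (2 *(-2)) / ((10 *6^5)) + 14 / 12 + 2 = 61559 / 19440 - 13824 *sqrt(10) / 415063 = 3.06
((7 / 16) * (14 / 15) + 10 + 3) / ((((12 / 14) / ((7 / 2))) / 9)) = 78841 / 160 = 492.76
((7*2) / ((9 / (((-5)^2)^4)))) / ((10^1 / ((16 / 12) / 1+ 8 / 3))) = 2187500 / 9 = 243055.56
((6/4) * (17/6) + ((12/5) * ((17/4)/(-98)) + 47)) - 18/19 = 934697/18620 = 50.20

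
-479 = -479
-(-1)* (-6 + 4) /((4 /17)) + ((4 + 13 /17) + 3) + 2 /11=-207 /374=-0.55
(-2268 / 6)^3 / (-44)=13502538 / 11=1227503.45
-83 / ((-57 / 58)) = 4814 / 57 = 84.46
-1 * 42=-42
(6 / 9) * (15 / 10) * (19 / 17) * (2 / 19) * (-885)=-104.12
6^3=216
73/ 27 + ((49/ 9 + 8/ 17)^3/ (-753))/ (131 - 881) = 43756086655/ 16181564886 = 2.70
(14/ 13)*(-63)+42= -336/ 13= -25.85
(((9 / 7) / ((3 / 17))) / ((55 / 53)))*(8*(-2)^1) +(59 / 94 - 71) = -6612087 / 36190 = -182.70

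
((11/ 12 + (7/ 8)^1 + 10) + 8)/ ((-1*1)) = -19.79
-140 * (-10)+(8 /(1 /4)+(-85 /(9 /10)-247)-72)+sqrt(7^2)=9230 /9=1025.56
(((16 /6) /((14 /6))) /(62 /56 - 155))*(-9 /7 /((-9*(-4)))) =8 /30163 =0.00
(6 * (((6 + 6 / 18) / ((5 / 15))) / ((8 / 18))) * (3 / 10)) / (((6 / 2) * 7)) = 513 / 140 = 3.66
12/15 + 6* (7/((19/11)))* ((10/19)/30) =2214/1805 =1.23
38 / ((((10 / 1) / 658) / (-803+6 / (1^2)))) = -9964094 / 5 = -1992818.80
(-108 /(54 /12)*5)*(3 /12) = -30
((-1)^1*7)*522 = -3654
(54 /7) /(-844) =-27 /2954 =-0.01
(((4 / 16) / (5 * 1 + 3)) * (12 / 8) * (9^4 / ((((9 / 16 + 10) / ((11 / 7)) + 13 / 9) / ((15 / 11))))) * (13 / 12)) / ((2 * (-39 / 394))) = -11632653 / 41392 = -281.04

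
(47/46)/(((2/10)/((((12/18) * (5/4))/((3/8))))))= 2350/207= 11.35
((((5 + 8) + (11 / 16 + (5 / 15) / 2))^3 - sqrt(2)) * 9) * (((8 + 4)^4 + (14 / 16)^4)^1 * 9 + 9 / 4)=74935677026098875 / 16777216 - 6879984561 * sqrt(2) / 4096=4464138978.63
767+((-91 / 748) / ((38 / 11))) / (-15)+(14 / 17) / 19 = 29730691 / 38760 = 767.05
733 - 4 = 729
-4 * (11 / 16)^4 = -14641 / 16384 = -0.89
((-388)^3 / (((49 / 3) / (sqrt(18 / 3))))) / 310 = -87616608 *sqrt(6) / 7595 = -28257.54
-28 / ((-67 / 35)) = 980 / 67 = 14.63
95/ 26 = 3.65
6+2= 8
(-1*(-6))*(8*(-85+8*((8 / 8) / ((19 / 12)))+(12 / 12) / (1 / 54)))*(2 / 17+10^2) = -2369184 / 19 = -124693.89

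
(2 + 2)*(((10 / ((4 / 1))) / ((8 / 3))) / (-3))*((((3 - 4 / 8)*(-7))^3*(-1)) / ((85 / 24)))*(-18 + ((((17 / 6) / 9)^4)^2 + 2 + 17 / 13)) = 592085911038548418625 / 21304977941265408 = 27790.97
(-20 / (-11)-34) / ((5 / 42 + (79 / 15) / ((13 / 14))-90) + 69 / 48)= 7731360 / 19885063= 0.39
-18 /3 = -6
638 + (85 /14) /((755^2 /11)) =1018292847 /1596070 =638.00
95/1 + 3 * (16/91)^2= 787463/8281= 95.09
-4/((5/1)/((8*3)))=-96/5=-19.20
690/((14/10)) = 492.86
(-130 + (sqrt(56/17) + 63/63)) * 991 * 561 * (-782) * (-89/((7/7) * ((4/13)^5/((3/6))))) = -926637243903166653/1024 + 422543202874221 * sqrt(238)/512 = -892187388492036.73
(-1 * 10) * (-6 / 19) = 60 / 19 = 3.16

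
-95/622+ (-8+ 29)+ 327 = 216361/622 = 347.85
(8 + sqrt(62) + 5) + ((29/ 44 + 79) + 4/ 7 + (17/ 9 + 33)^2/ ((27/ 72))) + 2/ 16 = sqrt(62) + 499855289/ 149688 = 3347.19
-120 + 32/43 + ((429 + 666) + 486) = 62855/43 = 1461.74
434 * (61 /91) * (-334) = -1263188 /13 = -97168.31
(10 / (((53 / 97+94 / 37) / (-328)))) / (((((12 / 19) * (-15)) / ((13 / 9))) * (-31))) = -145383212 / 27819369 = -5.23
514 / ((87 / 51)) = 8738 / 29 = 301.31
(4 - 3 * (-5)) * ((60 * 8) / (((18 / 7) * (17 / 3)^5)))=861840 / 1419857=0.61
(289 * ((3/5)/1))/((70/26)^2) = 146523/6125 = 23.92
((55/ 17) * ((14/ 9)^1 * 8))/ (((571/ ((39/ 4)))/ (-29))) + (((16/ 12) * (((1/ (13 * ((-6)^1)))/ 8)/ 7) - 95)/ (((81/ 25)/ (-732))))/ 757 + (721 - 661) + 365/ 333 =417917230115690/ 6012156806019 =69.51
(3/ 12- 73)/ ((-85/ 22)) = 3201/ 170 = 18.83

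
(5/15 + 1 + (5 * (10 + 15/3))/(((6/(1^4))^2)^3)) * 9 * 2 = 20761/864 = 24.03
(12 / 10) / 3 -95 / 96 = -283 / 480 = -0.59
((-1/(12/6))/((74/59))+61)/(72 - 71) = 8969/148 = 60.60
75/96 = 25/32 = 0.78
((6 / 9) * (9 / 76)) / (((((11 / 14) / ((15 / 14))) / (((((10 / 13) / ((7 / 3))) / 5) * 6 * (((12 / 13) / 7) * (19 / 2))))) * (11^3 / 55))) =24300 / 11022011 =0.00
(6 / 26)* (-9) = -27 / 13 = -2.08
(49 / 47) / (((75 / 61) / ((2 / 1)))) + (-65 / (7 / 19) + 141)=-832354 / 24675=-33.73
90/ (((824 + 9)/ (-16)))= -1440/ 833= -1.73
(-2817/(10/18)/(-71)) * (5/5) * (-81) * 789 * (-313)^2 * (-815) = 25874243325714519/71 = 364425962334007.31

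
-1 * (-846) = 846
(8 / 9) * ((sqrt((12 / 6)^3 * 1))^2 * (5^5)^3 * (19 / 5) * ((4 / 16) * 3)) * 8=4947916666666.67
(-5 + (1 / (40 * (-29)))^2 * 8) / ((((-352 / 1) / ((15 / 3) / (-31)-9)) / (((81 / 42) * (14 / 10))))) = -52006293 / 148016000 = -0.35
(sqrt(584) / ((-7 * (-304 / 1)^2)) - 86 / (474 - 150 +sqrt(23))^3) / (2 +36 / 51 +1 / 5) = -85 * sqrt(146) / 79893632 - 248792779800 / 285549579170600719 +177099370 * sqrt(23) / 21965352243892363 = -0.00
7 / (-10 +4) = -7 / 6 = -1.17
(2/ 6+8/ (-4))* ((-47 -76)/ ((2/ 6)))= 615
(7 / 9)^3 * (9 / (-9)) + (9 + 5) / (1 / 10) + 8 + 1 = 108278 / 729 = 148.53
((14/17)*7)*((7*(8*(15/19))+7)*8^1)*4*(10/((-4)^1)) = -7628320/323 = -23617.09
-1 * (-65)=65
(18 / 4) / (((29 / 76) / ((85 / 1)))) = 29070 / 29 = 1002.41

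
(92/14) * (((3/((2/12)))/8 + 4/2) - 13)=-115/2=-57.50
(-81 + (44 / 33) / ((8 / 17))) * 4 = -938 / 3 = -312.67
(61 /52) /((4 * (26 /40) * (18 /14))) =2135 /6084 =0.35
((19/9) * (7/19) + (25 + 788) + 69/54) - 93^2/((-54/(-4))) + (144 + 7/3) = 5773/18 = 320.72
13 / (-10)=-13 / 10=-1.30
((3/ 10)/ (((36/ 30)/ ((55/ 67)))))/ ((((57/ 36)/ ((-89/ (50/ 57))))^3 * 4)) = -5653146411/ 418750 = -13500.05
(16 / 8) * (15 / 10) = 3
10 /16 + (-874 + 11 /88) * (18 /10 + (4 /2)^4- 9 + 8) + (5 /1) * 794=-428419 /40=-10710.48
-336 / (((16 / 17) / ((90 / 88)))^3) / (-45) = 9.58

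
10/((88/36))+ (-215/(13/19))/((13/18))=-801225/1859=-431.00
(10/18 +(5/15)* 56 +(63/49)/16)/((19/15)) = 15.24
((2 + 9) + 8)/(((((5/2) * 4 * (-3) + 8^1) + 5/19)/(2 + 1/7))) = -5415/2891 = -1.87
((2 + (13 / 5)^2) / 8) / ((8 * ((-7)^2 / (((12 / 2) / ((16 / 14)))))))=657 / 44800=0.01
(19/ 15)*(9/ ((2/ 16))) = 456/ 5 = 91.20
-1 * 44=-44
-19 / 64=-0.30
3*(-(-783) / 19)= 2349 / 19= 123.63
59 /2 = 29.50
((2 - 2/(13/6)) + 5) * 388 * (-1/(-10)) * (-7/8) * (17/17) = -53641/260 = -206.31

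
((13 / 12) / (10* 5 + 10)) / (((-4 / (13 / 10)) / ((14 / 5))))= -1183 / 72000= -0.02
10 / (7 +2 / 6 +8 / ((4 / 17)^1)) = 15 / 62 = 0.24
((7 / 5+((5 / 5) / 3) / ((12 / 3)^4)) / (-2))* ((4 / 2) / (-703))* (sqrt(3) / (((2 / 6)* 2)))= 5381* sqrt(3) / 1799680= 0.01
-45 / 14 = -3.21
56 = 56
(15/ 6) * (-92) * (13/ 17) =-175.88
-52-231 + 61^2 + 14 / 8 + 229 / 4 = 3497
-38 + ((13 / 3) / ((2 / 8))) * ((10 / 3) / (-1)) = -862 / 9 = -95.78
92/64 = 23/16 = 1.44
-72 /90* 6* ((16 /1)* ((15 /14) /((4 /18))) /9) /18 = -16 /7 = -2.29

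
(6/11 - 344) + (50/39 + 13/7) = -1021967/3003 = -340.32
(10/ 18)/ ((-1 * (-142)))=0.00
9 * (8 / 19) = 72 / 19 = 3.79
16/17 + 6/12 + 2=117/34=3.44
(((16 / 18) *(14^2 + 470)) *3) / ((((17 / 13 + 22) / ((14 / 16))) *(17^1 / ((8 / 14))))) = 3848 / 1717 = 2.24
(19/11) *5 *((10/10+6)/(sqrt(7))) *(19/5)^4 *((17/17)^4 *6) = 28586.80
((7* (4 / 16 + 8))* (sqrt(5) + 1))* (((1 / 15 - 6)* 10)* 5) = -34265* sqrt(5) / 2 - 34265 / 2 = -55441.93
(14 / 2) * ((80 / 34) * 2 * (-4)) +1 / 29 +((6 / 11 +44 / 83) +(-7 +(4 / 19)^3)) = -424952061988 / 3087297631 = -137.65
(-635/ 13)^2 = 403225/ 169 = 2385.95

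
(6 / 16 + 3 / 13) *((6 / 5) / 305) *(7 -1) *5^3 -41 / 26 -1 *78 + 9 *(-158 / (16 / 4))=-433.29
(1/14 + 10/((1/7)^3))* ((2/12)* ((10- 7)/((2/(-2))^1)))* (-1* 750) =18007875/14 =1286276.79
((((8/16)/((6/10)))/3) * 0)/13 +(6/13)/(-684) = -1/1482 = -0.00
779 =779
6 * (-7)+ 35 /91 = -541 /13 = -41.62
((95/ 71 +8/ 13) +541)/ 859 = 501146/ 792857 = 0.63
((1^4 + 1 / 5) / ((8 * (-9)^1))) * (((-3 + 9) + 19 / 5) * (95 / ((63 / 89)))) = -11837 / 540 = -21.92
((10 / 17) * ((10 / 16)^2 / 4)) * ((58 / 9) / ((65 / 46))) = 16675 / 63648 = 0.26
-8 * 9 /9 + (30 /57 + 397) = 7401 /19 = 389.53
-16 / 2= -8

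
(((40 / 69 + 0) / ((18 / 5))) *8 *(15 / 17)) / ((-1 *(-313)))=4000 / 1101447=0.00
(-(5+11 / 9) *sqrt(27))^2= 3136 / 3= 1045.33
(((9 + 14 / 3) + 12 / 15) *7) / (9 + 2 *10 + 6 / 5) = 1519 / 453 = 3.35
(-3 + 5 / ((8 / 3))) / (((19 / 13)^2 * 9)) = -169 / 2888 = -0.06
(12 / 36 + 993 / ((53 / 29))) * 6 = 3262.04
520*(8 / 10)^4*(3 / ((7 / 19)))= 1517568 / 875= 1734.36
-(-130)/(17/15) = 1950/17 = 114.71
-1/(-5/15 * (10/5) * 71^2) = 3/10082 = 0.00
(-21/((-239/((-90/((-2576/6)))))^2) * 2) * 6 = -164025/846076252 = -0.00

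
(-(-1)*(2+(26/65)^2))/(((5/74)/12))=47952/125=383.62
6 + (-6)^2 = 42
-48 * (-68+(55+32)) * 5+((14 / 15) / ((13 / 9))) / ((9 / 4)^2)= -8002576 / 1755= -4559.87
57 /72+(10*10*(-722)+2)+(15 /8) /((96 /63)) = -55446511 /768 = -72195.98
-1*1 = -1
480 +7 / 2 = 967 / 2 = 483.50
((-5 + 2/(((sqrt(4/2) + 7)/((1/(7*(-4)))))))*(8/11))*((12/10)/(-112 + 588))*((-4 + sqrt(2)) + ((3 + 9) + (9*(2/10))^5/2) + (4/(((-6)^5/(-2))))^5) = -51988299153145611366791/324350364294517176000000 -8891927005574998546891*sqrt(2)/973051092883551528000000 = -0.17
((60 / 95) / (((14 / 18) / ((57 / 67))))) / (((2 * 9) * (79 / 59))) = 1062 / 37051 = 0.03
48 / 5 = 9.60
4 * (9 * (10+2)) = 432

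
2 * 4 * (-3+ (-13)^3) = -17600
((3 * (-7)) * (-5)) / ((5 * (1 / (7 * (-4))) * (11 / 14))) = -8232 / 11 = -748.36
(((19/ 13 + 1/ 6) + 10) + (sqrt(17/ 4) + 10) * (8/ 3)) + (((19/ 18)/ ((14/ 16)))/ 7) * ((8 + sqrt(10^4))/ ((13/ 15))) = 4 * sqrt(17)/ 3 + 228443/ 3822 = 65.27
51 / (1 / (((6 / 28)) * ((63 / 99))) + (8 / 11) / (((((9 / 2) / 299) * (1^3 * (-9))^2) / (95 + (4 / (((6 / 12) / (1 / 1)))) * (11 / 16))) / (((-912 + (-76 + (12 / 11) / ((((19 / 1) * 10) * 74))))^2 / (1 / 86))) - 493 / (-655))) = 6.14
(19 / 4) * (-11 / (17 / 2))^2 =2299 / 289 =7.96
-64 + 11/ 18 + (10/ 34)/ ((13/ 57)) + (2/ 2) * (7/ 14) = -122521/ 1989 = -61.60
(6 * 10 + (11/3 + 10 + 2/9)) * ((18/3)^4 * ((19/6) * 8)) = 2425920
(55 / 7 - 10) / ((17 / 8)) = -1.01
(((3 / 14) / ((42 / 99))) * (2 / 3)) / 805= 33 / 78890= 0.00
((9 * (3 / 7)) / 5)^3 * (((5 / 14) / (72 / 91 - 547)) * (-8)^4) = -524040192 / 426220375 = -1.23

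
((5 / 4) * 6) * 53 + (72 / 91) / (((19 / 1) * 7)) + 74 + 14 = 11752157 / 24206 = 485.51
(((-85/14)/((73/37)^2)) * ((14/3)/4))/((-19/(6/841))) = 116365/170304182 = 0.00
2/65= 0.03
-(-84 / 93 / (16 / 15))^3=1157625 / 1906624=0.61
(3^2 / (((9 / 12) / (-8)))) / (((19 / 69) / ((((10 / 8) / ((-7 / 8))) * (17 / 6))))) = 187680 / 133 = 1411.13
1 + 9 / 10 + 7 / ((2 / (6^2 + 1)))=657 / 5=131.40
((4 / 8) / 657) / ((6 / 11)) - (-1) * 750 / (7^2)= 15.31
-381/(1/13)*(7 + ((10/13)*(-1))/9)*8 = -821944/3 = -273981.33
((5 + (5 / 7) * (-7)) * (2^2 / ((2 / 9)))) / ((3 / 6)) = 0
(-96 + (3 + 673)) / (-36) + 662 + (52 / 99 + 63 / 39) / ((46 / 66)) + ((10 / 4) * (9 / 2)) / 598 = 13971221 / 21528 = 648.98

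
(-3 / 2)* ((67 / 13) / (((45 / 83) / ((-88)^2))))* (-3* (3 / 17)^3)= 581369184 / 319345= 1820.51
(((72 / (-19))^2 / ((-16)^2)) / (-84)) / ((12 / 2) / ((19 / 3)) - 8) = 27 / 285152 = 0.00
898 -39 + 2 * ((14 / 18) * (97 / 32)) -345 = 74695 / 144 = 518.72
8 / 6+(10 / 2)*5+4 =91 / 3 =30.33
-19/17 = -1.12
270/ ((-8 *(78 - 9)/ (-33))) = 1485/ 92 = 16.14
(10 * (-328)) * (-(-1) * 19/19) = -3280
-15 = -15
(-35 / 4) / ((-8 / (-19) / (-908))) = 150955 / 8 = 18869.38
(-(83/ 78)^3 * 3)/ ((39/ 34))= -9720379/ 3084588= -3.15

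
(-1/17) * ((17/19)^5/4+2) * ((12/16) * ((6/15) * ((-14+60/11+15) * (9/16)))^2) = -26004309564987/130389392460800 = -0.20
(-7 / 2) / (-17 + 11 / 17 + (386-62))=-0.01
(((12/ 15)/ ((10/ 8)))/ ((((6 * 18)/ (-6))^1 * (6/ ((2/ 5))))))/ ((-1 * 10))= 4/ 16875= 0.00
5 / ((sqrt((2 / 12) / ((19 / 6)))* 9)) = 5* sqrt(19) / 9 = 2.42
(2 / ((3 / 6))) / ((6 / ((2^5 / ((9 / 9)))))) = 64 / 3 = 21.33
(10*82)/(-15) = -164/3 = -54.67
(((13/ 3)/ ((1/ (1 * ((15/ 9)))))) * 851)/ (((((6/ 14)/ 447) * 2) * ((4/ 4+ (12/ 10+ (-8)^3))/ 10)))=-1442338625/ 22941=-62871.65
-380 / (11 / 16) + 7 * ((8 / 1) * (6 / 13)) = -526.88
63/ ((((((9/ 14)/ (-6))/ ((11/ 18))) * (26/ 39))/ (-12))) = 6468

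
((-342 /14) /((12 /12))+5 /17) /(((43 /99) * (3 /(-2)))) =189552 /5117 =37.04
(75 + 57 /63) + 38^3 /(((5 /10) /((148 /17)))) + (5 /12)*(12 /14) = 682223155 /714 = 955494.61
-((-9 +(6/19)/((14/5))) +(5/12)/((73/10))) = 514391/58254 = 8.83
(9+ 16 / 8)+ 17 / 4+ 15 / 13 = 853 / 52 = 16.40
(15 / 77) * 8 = 120 / 77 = 1.56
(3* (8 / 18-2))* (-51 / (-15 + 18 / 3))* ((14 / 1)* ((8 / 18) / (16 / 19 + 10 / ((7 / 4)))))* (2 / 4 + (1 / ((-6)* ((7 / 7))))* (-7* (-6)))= 1440257 / 8829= 163.13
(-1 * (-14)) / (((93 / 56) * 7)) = 112 / 93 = 1.20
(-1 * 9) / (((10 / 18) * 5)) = -81 / 25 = -3.24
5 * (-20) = -100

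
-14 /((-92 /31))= 217 /46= 4.72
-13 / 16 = -0.81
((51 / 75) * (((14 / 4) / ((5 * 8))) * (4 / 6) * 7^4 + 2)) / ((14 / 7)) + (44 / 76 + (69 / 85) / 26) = 1232238601 / 25194000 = 48.91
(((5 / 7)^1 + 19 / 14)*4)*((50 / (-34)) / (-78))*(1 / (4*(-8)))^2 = 725 / 4752384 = 0.00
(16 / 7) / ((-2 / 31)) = -248 / 7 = -35.43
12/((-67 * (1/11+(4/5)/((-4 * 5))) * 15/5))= -550/469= -1.17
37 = 37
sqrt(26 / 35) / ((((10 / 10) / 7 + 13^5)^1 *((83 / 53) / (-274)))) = -7261 *sqrt(910) / 539303290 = -0.00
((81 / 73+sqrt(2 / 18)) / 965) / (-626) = -158 / 66147855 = -0.00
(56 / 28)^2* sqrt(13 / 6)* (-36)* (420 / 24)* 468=-196560* sqrt(78)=-1735970.92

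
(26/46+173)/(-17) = -3992/391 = -10.21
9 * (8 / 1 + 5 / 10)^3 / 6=921.19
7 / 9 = 0.78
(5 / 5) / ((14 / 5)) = 5 / 14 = 0.36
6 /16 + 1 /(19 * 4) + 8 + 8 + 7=3555 /152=23.39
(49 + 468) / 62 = 517 / 62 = 8.34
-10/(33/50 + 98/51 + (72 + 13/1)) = -25500/223333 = -0.11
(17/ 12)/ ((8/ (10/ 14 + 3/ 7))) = 17/ 84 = 0.20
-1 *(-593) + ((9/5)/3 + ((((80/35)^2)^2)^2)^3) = 396141381184416425488837693848/957906156902832072005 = 413549258.80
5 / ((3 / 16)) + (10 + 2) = 116 / 3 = 38.67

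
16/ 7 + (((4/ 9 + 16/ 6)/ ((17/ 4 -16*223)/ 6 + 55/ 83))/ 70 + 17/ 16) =949675627/ 283642800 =3.35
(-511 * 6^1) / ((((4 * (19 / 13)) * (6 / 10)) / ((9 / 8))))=-298935 / 304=-983.34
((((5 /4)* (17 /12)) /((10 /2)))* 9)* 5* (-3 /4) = -765 /64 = -11.95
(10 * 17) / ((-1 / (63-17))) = -7820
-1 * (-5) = 5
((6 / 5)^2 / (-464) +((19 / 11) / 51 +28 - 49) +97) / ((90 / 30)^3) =123694451 / 43926300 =2.82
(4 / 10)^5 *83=2656 / 3125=0.85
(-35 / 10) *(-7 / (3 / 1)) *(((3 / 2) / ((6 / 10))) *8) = 490 / 3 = 163.33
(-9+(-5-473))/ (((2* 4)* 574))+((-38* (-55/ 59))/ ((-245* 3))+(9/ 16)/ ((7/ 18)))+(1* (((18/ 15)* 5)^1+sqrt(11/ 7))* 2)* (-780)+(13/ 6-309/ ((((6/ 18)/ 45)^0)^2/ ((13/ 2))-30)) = -1719325802573/ 183960112-1560* sqrt(77)/ 7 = -11301.75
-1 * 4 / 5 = -4 / 5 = -0.80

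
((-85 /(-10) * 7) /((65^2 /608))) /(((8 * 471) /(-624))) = -72352 /51025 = -1.42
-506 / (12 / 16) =-2024 / 3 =-674.67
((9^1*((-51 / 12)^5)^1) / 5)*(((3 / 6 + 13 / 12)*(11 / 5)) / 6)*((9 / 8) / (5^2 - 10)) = -890250339 / 8192000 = -108.67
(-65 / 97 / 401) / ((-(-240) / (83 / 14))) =-1079 / 26138784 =-0.00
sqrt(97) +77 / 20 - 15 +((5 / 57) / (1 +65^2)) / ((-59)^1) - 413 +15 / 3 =-59569757327 / 142120380 +sqrt(97) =-409.30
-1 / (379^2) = -1 / 143641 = -0.00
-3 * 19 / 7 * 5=-285 / 7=-40.71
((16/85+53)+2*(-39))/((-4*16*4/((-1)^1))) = -2109/21760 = -0.10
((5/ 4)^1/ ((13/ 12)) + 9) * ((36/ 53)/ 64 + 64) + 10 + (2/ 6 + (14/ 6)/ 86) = 78252537/ 118508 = 660.31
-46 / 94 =-23 / 47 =-0.49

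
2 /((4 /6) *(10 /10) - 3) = -6 /7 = -0.86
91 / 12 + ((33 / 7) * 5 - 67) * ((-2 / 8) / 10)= 3641 / 420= 8.67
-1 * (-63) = 63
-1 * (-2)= 2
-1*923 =-923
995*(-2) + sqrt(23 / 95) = -1990 + sqrt(2185) / 95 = -1989.51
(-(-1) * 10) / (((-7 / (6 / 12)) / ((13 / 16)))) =-65 / 112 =-0.58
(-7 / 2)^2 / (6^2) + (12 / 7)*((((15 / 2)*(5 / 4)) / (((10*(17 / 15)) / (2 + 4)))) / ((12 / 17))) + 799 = 817885 / 1008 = 811.39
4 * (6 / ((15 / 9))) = 72 / 5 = 14.40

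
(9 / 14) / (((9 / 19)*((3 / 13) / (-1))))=-5.88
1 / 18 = 0.06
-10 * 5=-50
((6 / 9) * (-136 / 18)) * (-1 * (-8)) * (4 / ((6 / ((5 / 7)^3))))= -272000 / 27783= -9.79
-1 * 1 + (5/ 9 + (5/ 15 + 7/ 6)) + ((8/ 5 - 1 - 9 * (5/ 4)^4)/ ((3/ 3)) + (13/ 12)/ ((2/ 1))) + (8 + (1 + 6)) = -55013/ 11520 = -4.78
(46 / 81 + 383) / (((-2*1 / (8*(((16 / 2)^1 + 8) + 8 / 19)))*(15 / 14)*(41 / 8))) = -1447566848 / 315495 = -4588.24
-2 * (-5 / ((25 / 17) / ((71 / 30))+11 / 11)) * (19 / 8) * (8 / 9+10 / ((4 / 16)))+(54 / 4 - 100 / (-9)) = 1156069 / 1854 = 623.55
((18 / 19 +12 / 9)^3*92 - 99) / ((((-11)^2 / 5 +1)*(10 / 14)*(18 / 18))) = 183789893 / 3333474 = 55.13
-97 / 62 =-1.56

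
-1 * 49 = -49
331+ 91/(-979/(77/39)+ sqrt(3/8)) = 10628315365/32127527 - 8918 * sqrt(6)/96382581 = 330.82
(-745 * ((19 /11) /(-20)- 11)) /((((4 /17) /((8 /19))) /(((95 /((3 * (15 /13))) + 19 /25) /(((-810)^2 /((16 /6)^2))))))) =1834175696 /405961875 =4.52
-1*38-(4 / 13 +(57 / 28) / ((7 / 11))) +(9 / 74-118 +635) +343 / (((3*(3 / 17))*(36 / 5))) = 2159559635 / 3818178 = 565.60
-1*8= -8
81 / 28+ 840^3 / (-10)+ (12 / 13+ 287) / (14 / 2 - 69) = -668807213359 / 11284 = -59270401.75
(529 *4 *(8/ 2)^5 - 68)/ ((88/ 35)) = 18958765/ 22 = 861762.05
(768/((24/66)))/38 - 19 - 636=-11389/19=-599.42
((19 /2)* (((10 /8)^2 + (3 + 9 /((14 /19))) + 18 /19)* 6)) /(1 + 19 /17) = 641189 /1344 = 477.08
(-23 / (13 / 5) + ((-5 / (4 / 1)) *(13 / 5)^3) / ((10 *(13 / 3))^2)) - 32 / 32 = -1281521 / 130000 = -9.86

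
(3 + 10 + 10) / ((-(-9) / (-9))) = -23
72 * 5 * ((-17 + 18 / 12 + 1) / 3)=-1740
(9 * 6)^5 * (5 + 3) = 3673320192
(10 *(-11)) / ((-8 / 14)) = 192.50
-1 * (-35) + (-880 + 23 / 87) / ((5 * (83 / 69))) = -1339126 / 12035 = -111.27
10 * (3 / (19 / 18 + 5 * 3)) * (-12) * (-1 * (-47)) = -304560 / 289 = -1053.84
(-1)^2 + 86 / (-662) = 288 / 331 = 0.87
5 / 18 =0.28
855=855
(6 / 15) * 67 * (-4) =-536 / 5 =-107.20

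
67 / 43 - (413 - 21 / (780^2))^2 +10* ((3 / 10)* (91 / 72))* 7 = -301601040413589307 / 1768497120000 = -170540.87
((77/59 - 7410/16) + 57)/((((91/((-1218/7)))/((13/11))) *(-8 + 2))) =-5541175/36344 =-152.46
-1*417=-417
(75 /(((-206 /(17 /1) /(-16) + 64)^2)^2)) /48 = 534534400 /6016057595436001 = 0.00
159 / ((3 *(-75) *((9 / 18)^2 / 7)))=-1484 / 75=-19.79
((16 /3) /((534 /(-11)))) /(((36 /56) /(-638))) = 786016 /7209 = 109.03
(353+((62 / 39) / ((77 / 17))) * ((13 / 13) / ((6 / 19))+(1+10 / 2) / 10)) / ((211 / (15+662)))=10805215172 / 9504495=1136.85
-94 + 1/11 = -1033/11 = -93.91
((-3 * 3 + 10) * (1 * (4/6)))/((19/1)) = 2/57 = 0.04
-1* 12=-12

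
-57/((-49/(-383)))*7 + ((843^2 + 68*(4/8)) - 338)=4950584/7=707226.29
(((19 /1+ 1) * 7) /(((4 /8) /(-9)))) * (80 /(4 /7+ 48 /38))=-6703200 /61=-109888.52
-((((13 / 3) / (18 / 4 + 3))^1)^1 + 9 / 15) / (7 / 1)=-53 / 315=-0.17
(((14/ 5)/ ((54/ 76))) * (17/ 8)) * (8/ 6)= 4522/ 405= 11.17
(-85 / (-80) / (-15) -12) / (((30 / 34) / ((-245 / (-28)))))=-344743 / 2880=-119.70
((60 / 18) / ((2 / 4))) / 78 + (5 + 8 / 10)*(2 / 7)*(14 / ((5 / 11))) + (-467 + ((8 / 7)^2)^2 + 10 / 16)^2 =233066829305927413 / 1079170747200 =215968.45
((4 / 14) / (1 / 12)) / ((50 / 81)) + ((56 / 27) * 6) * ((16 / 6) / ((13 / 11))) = 2065972 / 61425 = 33.63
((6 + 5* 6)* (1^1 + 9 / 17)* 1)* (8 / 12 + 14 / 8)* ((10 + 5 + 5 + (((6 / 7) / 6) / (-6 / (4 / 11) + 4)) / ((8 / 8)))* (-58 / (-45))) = 50991512 / 14875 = 3428.00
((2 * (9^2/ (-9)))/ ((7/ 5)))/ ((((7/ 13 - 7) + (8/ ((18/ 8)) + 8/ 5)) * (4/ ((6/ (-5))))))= -2.95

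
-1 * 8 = -8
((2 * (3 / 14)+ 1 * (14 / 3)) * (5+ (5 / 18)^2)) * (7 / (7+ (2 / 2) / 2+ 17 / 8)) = 50290 / 2673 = 18.81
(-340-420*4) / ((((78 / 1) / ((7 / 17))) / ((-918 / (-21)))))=-6060 / 13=-466.15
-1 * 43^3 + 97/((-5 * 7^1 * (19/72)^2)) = -1005073793/12635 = -79546.80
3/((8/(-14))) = -21/4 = -5.25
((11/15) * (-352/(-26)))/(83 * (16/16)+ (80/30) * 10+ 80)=1936/36985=0.05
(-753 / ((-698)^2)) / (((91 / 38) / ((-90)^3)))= 470.49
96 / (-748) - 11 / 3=-2129 / 561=-3.80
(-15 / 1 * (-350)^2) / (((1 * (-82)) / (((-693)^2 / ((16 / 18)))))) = 1985529459375 / 164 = 12106886947.41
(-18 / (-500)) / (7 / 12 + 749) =54 / 1124375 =0.00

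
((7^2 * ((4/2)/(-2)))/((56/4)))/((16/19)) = -133/32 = -4.16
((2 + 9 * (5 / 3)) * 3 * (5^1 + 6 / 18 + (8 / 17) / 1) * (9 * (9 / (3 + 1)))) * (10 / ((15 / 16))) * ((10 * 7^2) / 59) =31328640 / 59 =530993.90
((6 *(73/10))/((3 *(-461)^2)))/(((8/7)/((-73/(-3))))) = 37303/25502520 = 0.00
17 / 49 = 0.35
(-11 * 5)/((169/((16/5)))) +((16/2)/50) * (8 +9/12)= 303/845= 0.36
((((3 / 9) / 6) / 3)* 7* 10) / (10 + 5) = 7 / 81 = 0.09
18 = 18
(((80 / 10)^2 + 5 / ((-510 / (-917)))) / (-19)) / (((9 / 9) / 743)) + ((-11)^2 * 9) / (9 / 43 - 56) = -13361143091 / 4649262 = -2873.82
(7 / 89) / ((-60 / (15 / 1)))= -7 / 356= -0.02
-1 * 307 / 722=-307 / 722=-0.43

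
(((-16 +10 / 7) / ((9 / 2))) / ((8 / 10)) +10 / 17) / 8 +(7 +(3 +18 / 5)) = 188033 / 14280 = 13.17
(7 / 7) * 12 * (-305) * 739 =-2704740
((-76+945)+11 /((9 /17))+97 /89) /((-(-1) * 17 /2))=1427170 /13617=104.81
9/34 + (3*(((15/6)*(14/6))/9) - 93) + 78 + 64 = 51.21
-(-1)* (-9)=-9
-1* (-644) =644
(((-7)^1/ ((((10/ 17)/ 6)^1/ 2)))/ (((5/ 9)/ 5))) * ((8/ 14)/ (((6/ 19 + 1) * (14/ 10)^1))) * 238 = -2372112/ 25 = -94884.48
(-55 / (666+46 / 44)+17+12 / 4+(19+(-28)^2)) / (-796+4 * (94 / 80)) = -1.04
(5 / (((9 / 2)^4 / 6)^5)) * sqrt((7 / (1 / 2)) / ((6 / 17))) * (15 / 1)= 838860800 * sqrt(357) / 50031545098999707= 0.00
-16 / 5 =-3.20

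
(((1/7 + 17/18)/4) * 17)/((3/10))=11645/756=15.40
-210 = -210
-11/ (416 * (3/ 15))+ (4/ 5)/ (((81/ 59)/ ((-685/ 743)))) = -16760177/ 25036128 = -0.67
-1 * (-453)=453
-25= -25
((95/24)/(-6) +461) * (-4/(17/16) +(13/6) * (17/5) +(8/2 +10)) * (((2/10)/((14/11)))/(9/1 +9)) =6545839883/92534400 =70.74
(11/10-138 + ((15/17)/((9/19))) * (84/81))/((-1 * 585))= 1858513/8055450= 0.23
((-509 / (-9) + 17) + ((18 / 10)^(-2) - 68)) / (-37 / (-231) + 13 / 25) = 914375 / 106056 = 8.62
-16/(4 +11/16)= -256/75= -3.41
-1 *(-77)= 77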